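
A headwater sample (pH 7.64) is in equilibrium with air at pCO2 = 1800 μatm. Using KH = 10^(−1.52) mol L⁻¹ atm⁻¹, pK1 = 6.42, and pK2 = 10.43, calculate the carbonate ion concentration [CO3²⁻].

[CO3²⁻] = 1.46 μmol/L

[CO2*] = KH · pCO2 = 10^(−1.52) × 1800×10^-6 = 5.436×10^-5 mol/L
α₀ = 1/(1 + K1/[H⁺] + K1K2/[H⁺]²) = 1/(1 + 10^+1.22 + 10^-1.57) = 0.05674
DIC = [CO2*]/α₀ = 5.436×10^-5 / 0.05674 = 0.9580 mmol/L
[CO3²⁻] = α₂·DIC; α₂ = 0.001527, so [CO3²⁻] = 0.001527 × 0.9580 = 0.00146 mmol/L = 1.46 μmol/L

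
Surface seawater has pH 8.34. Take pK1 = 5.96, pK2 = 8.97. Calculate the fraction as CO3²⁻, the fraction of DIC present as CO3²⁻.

α₂ = 0.189

α₂ = 1 / (1 + [H⁺]/K2 + [H⁺]²/(K1K2)) = 1 / (1 + 10^+0.63 + 10^-1.75)
   = 1 / (1 + 4.2658 + 0.017783) = 1/5.2836 = 0.1893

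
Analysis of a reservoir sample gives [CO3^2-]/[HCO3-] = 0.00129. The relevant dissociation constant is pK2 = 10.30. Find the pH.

From K2 = [H⁺][CO3^2-]/[HCO3-]:  pH = pK2 + log₁₀([CO3^2-]/[HCO3-])
log₁₀(0.00129) = -2.889
pH = 10.30 + (-2.889) = 7.41

pH = 7.41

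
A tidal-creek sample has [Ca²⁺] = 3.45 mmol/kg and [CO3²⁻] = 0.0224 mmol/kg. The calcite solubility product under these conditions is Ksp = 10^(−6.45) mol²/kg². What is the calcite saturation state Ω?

Ksp = 10^(−6.45) = 3.548×10^-7
Ω = [Ca²⁺][CO3²⁻]/Ksp = (3.45×10^-3)(0.0224×10^-3) / 3.548×10^-7 = 0.218

Ω = 0.218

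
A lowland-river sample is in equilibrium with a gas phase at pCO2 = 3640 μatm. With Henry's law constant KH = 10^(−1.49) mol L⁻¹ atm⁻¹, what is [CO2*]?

KH = 10^(−1.49) = 3.236×10^-2 mol L⁻¹ atm⁻¹
[CO2*] = KH · pCO2 = 3.236×10^-2 × 3640×10^-6 atm = 1.18×10^-4 mol/L

[CO2*] = 118 μmol/L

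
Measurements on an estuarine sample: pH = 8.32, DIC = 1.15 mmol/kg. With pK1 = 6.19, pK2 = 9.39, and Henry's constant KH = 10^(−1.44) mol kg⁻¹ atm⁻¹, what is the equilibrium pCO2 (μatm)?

α₀ = 1 / (1 + K1/[H⁺] + K1K2/[H⁺]²) = 1 / (1 + 10^+2.13 + 10^+1.06)
   = 1 / (1 + 134.90 + 11.482) = 1/147.38 = 0.006785
[CO2*] = α₀ × DIC = 0.006785 × 1.15 = 0.007803 mmol/kg = 7.803 μmol/kg
pCO2 = [CO2*]/KH = 7.803×10^-6 / 3.631×10^-2 = 215 μatm

pCO2 = 215 μatm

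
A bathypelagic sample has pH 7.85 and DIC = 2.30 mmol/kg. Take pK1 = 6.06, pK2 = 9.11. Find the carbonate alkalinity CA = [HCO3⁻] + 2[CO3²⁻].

CA = 2.38 mmol/kg

CA = [HCO3⁻] + 2[CO3²⁻] = (α₁ + 2α₂)·DIC
At pH 7.85: [H⁺]/K1 = 10^-1.79 = 0.016218, K2/[H⁺] = 10^-1.26 = 0.054954
α₁ = 1/(1 + 0.016218 + 0.054954) = 1/1.0712 = 0.9336; α₂ = α₁·K2/[H⁺] = 0.05130
α₁ + 2α₂ = 1.0362
CA = 1.0362 × 2.30 = 2.38 mmol/kg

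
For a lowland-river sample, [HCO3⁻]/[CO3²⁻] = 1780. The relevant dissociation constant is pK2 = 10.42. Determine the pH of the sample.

pH = 7.17

From K2 = [H⁺][CO3²⁻]/[HCO3⁻]:  pH = pK2 − log₁₀([HCO3⁻]/[CO3²⁻])
log₁₀(1780) = +3.250
pH = 10.42 − (+3.250) = 7.17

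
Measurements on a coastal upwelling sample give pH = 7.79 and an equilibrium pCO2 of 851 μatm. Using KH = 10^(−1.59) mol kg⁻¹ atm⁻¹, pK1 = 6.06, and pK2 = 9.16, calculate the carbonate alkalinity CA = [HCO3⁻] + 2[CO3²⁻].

[CO2*] = KH · pCO2 = 10^(−1.59) × 851×10^-6 = 2.187×10^-5 mol/kg
α₀ = 1/(1 + K1/[H⁺] + K1K2/[H⁺]²) = 1/(1 + 10^+1.73 + 10^+0.36) = 0.01755
DIC = [CO2*]/α₀ = 2.187×10^-5 / 0.01755 = 1.247 mmol/kg
CA = (α₁ + 2α₂)·DIC = (0.9423 + 2×0.04019) × 1.247 = 1.27 mmol/kg

CA = 1.27 mmol/kg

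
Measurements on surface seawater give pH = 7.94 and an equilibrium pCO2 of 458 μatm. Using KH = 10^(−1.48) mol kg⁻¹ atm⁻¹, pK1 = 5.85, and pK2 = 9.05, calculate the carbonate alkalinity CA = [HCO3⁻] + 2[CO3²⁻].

[CO2*] = KH · pCO2 = 10^(−1.48) × 458×10^-6 = 1.517×10^-5 mol/kg
α₀ = 1/(1 + K1/[H⁺] + K1K2/[H⁺]²) = 1/(1 + 10^+2.09 + 10^+0.98) = 0.007486
DIC = [CO2*]/α₀ = 1.517×10^-5 / 0.007486 = 2.026 mmol/kg
CA = (α₁ + 2α₂)·DIC = (0.9210 + 2×0.07149) × 2.026 = 2.16 mmol/kg

CA = 2.16 mmol/kg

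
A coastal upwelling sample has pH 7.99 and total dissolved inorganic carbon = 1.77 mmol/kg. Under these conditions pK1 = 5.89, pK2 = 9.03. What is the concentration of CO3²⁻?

[CO3²⁻] = 0.147 mmol/kg

α₂ = 1 / (1 + [H⁺]/K2 + [H⁺]²/(K1K2)) = 1 / (1 + 10^+1.04 + 10^-1.06)
   = 1 / (1 + 10.965 + 0.087096) = 1/12.052 = 0.08297
[CO3²⁻] = α₂ × DIC = 0.08297 × 1.77 = 0.147 mmol/kg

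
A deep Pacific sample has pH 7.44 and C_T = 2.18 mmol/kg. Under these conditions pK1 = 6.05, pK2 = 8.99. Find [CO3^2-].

α₂ = 1 / (1 + [H⁺]/K2 + [H⁺]²/(K1K2)) = 1 / (1 + 10^+1.55 + 10^+0.16)
   = 1 / (1 + 35.481 + 1.4454) = 1/37.927 = 0.02637
[CO3²⁻] = α₂ × DIC = 0.02637 × 2.18 = 0.0575 mmol/kg

[CO3²⁻] = 0.0575 mmol/kg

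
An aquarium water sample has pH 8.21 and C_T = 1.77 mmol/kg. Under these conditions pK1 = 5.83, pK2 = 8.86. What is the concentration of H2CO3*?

α₀ = 1 / (1 + K1/[H⁺] + K1K2/[H⁺]²) = 1 / (1 + 10^+2.38 + 10^+1.73)
   = 1 / (1 + 239.88 + 53.703) = 1/294.59 = 0.003395
[CO2*] = α₀ × DIC = 0.003395 × 1.77 = 0.00601 mmol/kg = 6.01 μmol/kg

[CO2*] = 6.01 μmol/kg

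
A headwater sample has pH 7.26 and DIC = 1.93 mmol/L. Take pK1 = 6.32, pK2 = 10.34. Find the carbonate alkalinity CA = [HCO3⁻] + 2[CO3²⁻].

CA = 1.73 mmol/L

CA = [HCO3⁻] + 2[CO3²⁻] = (α₁ + 2α₂)·DIC
At pH 7.26: [H⁺]/K1 = 10^-0.94 = 0.11482, K2/[H⁺] = 10^-3.08 = 0.00083176
α₁ = 1/(1 + 0.11482 + 0.00083176) = 1/1.1156 = 0.8963; α₂ = α₁·K2/[H⁺] = 0.0007455
α₁ + 2α₂ = 0.8978
CA = 0.8978 × 1.93 = 1.73 mmol/L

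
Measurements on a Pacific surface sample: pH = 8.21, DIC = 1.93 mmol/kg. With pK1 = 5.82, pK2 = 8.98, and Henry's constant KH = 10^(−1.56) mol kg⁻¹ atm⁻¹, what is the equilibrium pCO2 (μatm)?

pCO2 = 243 μatm

α₀ = 1 / (1 + K1/[H⁺] + K1K2/[H⁺]²) = 1 / (1 + 10^+2.39 + 10^+1.62)
   = 1 / (1 + 245.47 + 41.687) = 1/288.16 = 0.003470
[CO2*] = α₀ × DIC = 0.003470 × 1.93 = 0.006698 mmol/kg = 6.698 μmol/kg
pCO2 = [CO2*]/KH = 6.698×10^-6 / 2.754×10^-2 = 243 μatm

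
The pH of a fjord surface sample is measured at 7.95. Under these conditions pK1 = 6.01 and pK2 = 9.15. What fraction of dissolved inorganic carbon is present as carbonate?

α₂ = 0.0587

α₂ = 1 / (1 + [H⁺]/K2 + [H⁺]²/(K1K2)) = 1 / (1 + 10^+1.20 + 10^-0.74)
   = 1 / (1 + 15.849 + 0.18197) = 1/17.031 = 0.05872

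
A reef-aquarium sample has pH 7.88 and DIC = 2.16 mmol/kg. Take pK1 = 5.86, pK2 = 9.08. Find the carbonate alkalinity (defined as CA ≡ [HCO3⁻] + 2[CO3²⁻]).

CA = 2.27 mmol/kg

CA = [HCO3⁻] + 2[CO3²⁻] = (α₁ + 2α₂)·DIC
At pH 7.88: [H⁺]/K1 = 10^-2.02 = 0.0095499, K2/[H⁺] = 10^-1.20 = 0.063096
α₁ = 1/(1 + 0.0095499 + 0.063096) = 1/1.0726 = 0.9323; α₂ = α₁·K2/[H⁺] = 0.05882
α₁ + 2α₂ = 1.0499
CA = 1.0499 × 2.16 = 2.27 mmol/kg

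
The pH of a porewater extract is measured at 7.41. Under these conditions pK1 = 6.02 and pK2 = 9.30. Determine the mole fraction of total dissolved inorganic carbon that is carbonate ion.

α₂ = 1 / (1 + [H⁺]/K2 + [H⁺]²/(K1K2)) = 1 / (1 + 10^+1.89 + 10^+0.50)
   = 1 / (1 + 77.625 + 3.1623) = 1/81.787 = 0.01223

α₂ = 0.0122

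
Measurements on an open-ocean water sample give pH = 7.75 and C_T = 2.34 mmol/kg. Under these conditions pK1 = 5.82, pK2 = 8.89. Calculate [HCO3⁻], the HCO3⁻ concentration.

α₁ = 1 / (1 + [H⁺]/K1 + K2/[H⁺]) = 1 / (1 + 10^-1.93 + 10^-1.14)
   = 1 / (1 + 0.011749 + 0.072444) = 1/1.0842 = 0.9223
[HCO3⁻] = α₁ × DIC = 0.9223 × 2.34 = 2.16 mmol/kg

[HCO3⁻] = 2.16 mmol/kg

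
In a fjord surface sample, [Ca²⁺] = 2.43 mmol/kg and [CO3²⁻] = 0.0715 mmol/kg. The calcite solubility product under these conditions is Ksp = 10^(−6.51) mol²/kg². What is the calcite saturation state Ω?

Ω = 0.562

Ksp = 10^(−6.51) = 3.090×10^-7
Ω = [Ca²⁺][CO3²⁻]/Ksp = (2.43×10^-3)(0.0715×10^-3) / 3.090×10^-7 = 0.562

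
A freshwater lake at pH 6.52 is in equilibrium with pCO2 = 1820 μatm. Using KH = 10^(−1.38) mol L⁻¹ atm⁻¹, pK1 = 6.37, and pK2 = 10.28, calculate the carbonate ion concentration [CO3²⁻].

[CO3²⁻] = 0.0186 μmol/L

[CO2*] = KH · pCO2 = 10^(−1.38) × 1820×10^-6 = 7.587×10^-5 mol/L
α₀ = 1/(1 + K1/[H⁺] + K1K2/[H⁺]²) = 1/(1 + 10^+0.15 + 10^-3.61) = 0.4145
DIC = [CO2*]/α₀ = 7.587×10^-5 / 0.4145 = 0.1831 mmol/L
[CO3²⁻] = α₂·DIC; α₂ = 0.0001017, so [CO3²⁻] = 0.0001017 × 0.1831 = 1.86×10^-5 mmol/L = 0.0186 μmol/L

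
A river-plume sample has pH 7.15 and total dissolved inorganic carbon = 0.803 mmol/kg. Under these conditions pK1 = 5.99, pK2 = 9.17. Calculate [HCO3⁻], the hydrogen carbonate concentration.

[HCO3⁻] = 0.744 mmol/kg

α₁ = 1 / (1 + [H⁺]/K1 + K2/[H⁺]) = 1 / (1 + 10^-1.16 + 10^-2.02)
   = 1 / (1 + 0.069183 + 0.0095499) = 1/1.0787 = 0.9270
[HCO3⁻] = α₁ × DIC = 0.9270 × 0.803 = 0.744 mmol/kg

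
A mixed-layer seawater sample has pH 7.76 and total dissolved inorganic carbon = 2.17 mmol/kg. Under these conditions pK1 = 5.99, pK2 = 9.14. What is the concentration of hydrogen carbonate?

α₁ = 1 / (1 + [H⁺]/K1 + K2/[H⁺]) = 1 / (1 + 10^-1.77 + 10^-1.38)
   = 1 / (1 + 0.016982 + 0.041687) = 1/1.0587 = 0.9446
[HCO3⁻] = α₁ × DIC = 0.9446 × 2.17 = 2.05 mmol/kg

[HCO3⁻] = 2.05 mmol/kg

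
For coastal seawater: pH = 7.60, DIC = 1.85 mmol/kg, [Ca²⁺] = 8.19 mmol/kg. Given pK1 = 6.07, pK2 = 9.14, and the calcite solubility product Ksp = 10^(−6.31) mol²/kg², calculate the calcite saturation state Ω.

α₂ = 1 / (1 + [H⁺]/K2 + [H⁺]²/(K1K2)) = 1 / (1 + 10^+1.54 + 10^+0.01)
   = 1 / (1 + 34.674 + 1.0233) = 1/36.697 = 0.02725
[CO3²⁻] = α₂ × DIC = 0.02725 × 1.85 = 0.05041 mmol/kg
Ksp = 10^(−6.31) = 4.898×10^-7
Ω = [Ca²⁺][CO3²⁻]/Ksp = (8.19×10^-3)(5.041×10^-5) / 4.898×10^-7 = 0.843

Ω = 0.843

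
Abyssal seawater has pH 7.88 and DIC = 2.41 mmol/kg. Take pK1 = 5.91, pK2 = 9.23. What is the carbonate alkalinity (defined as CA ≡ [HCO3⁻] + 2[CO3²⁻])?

CA = [HCO3⁻] + 2[CO3²⁻] = (α₁ + 2α₂)·DIC
At pH 7.88: [H⁺]/K1 = 10^-1.97 = 0.010715, K2/[H⁺] = 10^-1.35 = 0.044668
α₁ = 1/(1 + 0.010715 + 0.044668) = 1/1.0554 = 0.9475; α₂ = α₁·K2/[H⁺] = 0.04232
α₁ + 2α₂ = 1.0322
CA = 1.0322 × 2.41 = 2.49 mmol/kg

CA = 2.49 mmol/kg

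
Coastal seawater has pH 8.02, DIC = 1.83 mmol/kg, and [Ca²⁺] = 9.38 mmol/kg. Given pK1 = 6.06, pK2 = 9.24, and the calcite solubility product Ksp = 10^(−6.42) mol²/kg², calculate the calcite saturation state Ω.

Ω = 2.54

α₂ = 1 / (1 + [H⁺]/K2 + [H⁺]²/(K1K2)) = 1 / (1 + 10^+1.22 + 10^-0.74)
   = 1 / (1 + 16.596 + 0.18197) = 1/17.778 = 0.05625
[CO3²⁻] = α₂ × DIC = 0.05625 × 1.83 = 0.1029 mmol/kg
Ksp = 10^(−6.42) = 3.802×10^-7
Ω = [Ca²⁺][CO3²⁻]/Ksp = (9.38×10^-3)(1.029×10^-4) / 3.802×10^-7 = 2.54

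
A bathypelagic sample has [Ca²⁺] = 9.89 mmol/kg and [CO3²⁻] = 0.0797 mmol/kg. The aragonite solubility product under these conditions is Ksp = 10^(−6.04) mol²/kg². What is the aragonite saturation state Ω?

Ω = 0.864

Ksp = 10^(−6.04) = 9.120×10^-7
Ω = [Ca²⁺][CO3²⁻]/Ksp = (9.89×10^-3)(0.0797×10^-3) / 9.120×10^-7 = 0.864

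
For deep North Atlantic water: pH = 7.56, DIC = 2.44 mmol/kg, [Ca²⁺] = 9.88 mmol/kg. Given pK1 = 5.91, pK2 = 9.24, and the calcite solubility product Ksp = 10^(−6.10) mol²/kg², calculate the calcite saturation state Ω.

Ω = 0.608

α₂ = 1 / (1 + [H⁺]/K2 + [H⁺]²/(K1K2)) = 1 / (1 + 10^+1.68 + 10^+0.03)
   = 1 / (1 + 47.863 + 1.0715) = 1/49.935 = 0.02003
[CO3²⁻] = α₂ × DIC = 0.02003 × 2.44 = 0.04886 mmol/kg
Ksp = 10^(−6.10) = 7.943×10^-7
Ω = [Ca²⁺][CO3²⁻]/Ksp = (9.88×10^-3)(4.886×10^-5) / 7.943×10^-7 = 0.608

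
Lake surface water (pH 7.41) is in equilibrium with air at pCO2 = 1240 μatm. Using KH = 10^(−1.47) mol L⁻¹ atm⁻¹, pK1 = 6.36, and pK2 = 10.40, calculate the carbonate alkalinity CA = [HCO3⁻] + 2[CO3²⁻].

[CO2*] = KH · pCO2 = 10^(−1.47) × 1240×10^-6 = 4.202×10^-5 mol/L
α₀ = 1/(1 + K1/[H⁺] + K1K2/[H⁺]²) = 1/(1 + 10^+1.05 + 10^-1.94) = 0.08176
DIC = [CO2*]/α₀ = 4.202×10^-5 / 0.08176 = 0.5139 mmol/L
CA = (α₁ + 2α₂)·DIC = (0.9173 + 2×0.0009387) × 0.5139 = 0.472 mmol/L

CA = 0.472 mmol/L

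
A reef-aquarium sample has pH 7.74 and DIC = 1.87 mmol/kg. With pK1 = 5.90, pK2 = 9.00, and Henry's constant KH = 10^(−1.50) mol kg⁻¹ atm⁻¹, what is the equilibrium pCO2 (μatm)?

α₀ = 1 / (1 + K1/[H⁺] + K1K2/[H⁺]²) = 1 / (1 + 10^+1.84 + 10^+0.58)
   = 1 / (1 + 69.183 + 3.8019) = 1/73.985 = 0.01352
[CO2*] = α₀ × DIC = 0.01352 × 1.87 = 0.02528 mmol/kg
pCO2 = [CO2*]/KH = 2.528×10^-5 / 3.162×10^-2 = 799 μatm

pCO2 = 799 μatm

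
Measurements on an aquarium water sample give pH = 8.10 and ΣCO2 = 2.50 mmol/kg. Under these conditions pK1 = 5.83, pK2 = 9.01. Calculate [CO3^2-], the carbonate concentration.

α₂ = 1 / (1 + [H⁺]/K2 + [H⁺]²/(K1K2)) = 1 / (1 + 10^+0.91 + 10^-1.36)
   = 1 / (1 + 8.1283 + 0.043652) = 1/9.1720 = 0.1090
[CO3²⁻] = α₂ × DIC = 0.1090 × 2.50 = 0.273 mmol/kg

[CO3²⁻] = 0.273 mmol/kg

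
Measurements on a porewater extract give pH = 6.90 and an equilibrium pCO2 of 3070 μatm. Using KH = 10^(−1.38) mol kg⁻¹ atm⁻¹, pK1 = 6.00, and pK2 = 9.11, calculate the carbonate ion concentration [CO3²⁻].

[CO3²⁻] = 6.27 μmol/kg

[CO2*] = KH · pCO2 = 10^(−1.38) × 3070×10^-6 = 1.280×10^-4 mol/kg
α₀ = 1/(1 + K1/[H⁺] + K1K2/[H⁺]²) = 1/(1 + 10^+0.90 + 10^-1.31) = 0.1112
DIC = [CO2*]/α₀ = 1.280×10^-4 / 0.1112 = 1.151 mmol/kg
[CO3²⁻] = α₂·DIC; α₂ = 0.005447, so [CO3²⁻] = 0.005447 × 1.151 = 0.00627 mmol/kg = 6.27 μmol/kg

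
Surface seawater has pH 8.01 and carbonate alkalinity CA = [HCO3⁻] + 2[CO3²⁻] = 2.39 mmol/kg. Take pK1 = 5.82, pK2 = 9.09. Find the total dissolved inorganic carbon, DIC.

CA = [HCO3⁻] + 2[CO3²⁻] = (α₁ + 2α₂)·DIC
At pH 8.01: [H⁺]/K1 = 10^-2.19 = 0.0064565, K2/[H⁺] = 10^-1.08 = 0.083176
α₁ = 1/(1 + 0.0064565 + 0.083176) = 1/1.0896 = 0.9177; α₂ = α₁·K2/[H⁺] = 0.07633
α₁ + 2α₂ = 1.0704
DIC = CA / (α₁ + 2α₂) = 2.39 / 1.0704 = 2.23 mmol/kg

DIC = 2.23 mmol/kg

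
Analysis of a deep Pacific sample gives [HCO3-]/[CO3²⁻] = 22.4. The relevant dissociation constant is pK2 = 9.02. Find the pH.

From K2 = [H⁺][CO3²⁻]/[HCO3-]:  pH = pK2 − log₁₀([HCO3-]/[CO3²⁻])
log₁₀(22.4) = +1.350
pH = 9.02 − (+1.350) = 7.67

pH = 7.67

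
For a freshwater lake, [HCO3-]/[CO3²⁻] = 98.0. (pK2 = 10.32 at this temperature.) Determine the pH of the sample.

From K2 = [H⁺][CO3²⁻]/[HCO3-]:  pH = pK2 − log₁₀([HCO3-]/[CO3²⁻])
log₁₀(98.0) = +1.991
pH = 10.32 − (+1.991) = 8.33

pH = 8.33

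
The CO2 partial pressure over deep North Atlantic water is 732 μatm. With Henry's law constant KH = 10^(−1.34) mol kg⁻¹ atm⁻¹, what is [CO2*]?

KH = 10^(−1.34) = 4.571×10^-2 mol kg⁻¹ atm⁻¹
[CO2*] = KH · pCO2 = 4.571×10^-2 × 732×10^-6 atm = 3.35×10^-5 mol/kg

[CO2*] = 33.5 μmol/kg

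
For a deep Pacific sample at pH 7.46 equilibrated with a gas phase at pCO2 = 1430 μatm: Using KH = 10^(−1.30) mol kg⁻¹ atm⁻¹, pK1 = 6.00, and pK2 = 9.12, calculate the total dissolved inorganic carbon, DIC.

DIC = 2.18 mmol/kg

[CO2*] = KH · pCO2 = 10^(−1.30) × 1430×10^-6 = 7.167×10^-5 mol/kg
α₀ = 1/(1 + K1/[H⁺] + K1K2/[H⁺]²) = 1/(1 + 10^+1.46 + 10^-0.20) = 0.03282
DIC = [CO2*]/α₀ = 7.167×10^-5 / 0.03282 = 2.18 mmol/kg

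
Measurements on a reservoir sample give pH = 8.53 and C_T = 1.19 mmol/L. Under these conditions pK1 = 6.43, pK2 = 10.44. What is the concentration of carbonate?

α₂ = 1 / (1 + [H⁺]/K2 + [H⁺]²/(K1K2)) = 1 / (1 + 10^+1.91 + 10^-0.19)
   = 1 / (1 + 81.283 + 0.64565) = 1/82.929 = 0.01206
[CO3²⁻] = α₂ × DIC = 0.01206 × 1.19 = 0.0143 mmol/L = 14.3 μmol/L

[CO3²⁻] = 14.3 μmol/L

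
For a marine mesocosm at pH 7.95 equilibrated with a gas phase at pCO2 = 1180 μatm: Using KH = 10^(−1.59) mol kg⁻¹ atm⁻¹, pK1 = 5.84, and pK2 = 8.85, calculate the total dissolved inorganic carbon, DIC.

[CO2*] = KH · pCO2 = 10^(−1.59) × 1180×10^-6 = 3.033×10^-5 mol/kg
α₀ = 1/(1 + K1/[H⁺] + K1K2/[H⁺]²) = 1/(1 + 10^+2.11 + 10^+1.21) = 0.006847
DIC = [CO2*]/α₀ = 3.033×10^-5 / 0.006847 = 4.43 mmol/kg

DIC = 4.43 mmol/kg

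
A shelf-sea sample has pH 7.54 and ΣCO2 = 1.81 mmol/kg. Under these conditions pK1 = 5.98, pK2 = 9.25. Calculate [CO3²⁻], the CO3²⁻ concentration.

α₂ = 1 / (1 + [H⁺]/K2 + [H⁺]²/(K1K2)) = 1 / (1 + 10^+1.71 + 10^+0.15)
   = 1 / (1 + 51.286 + 1.4125) = 1/53.699 = 0.01862
[CO3²⁻] = α₂ × DIC = 0.01862 × 1.81 = 0.0337 mmol/kg

[CO3²⁻] = 0.0337 mmol/kg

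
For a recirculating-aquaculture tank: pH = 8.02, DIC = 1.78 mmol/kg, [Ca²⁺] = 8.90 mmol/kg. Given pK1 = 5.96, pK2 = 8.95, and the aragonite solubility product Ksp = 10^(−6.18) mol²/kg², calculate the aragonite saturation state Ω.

α₂ = 1 / (1 + [H⁺]/K2 + [H⁺]²/(K1K2)) = 1 / (1 + 10^+0.93 + 10^-1.13)
   = 1 / (1 + 8.5114 + 0.074131) = 1/9.5855 = 0.1043
[CO3²⁻] = α₂ × DIC = 0.1043 × 1.78 = 0.1857 mmol/kg
Ksp = 10^(−6.18) = 6.607×10^-7
Ω = [Ca²⁺][CO3²⁻]/Ksp = (8.90×10^-3)(1.857×10^-4) / 6.607×10^-7 = 2.50

Ω = 2.50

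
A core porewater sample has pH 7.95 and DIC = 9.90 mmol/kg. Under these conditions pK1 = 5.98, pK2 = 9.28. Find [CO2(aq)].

α₀ = 1 / (1 + K1/[H⁺] + K1K2/[H⁺]²) = 1 / (1 + 10^+1.97 + 10^+0.64)
   = 1 / (1 + 93.325 + 4.3652) = 1/98.691 = 0.01013
[CO2*] = α₀ × DIC = 0.01013 × 9.90 = 0.100 mmol/kg

[CO2*] = 0.100 mmol/kg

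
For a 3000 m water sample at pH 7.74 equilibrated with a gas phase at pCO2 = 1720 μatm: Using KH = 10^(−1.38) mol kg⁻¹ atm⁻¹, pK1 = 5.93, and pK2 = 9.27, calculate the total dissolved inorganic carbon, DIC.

DIC = 4.84 mmol/kg

[CO2*] = KH · pCO2 = 10^(−1.38) × 1720×10^-6 = 7.170×10^-5 mol/kg
α₀ = 1/(1 + K1/[H⁺] + K1K2/[H⁺]²) = 1/(1 + 10^+1.81 + 10^+0.28) = 0.01482
DIC = [CO2*]/α₀ = 7.170×10^-5 / 0.01482 = 4.84 mmol/kg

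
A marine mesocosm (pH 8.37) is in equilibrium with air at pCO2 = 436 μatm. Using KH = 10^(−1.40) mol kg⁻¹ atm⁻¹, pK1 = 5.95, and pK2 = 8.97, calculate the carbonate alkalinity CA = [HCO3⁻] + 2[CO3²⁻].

[CO2*] = KH · pCO2 = 10^(−1.40) × 436×10^-6 = 1.736×10^-5 mol/kg
α₀ = 1/(1 + K1/[H⁺] + K1K2/[H⁺]²) = 1/(1 + 10^+2.42 + 10^+1.82) = 0.003029
DIC = [CO2*]/α₀ = 1.736×10^-5 / 0.003029 = 5.730 mmol/kg
CA = (α₁ + 2α₂)·DIC = (0.7968 + 2×0.2002) × 5.730 = 6.86 mmol/kg

CA = 6.86 mmol/kg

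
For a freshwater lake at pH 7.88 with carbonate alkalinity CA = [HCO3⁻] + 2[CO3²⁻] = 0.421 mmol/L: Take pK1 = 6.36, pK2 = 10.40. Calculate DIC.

CA = [HCO3⁻] + 2[CO3²⁻] = (α₁ + 2α₂)·DIC
At pH 7.88: [H⁺]/K1 = 10^-1.52 = 0.030200, K2/[H⁺] = 10^-2.52 = 0.0030200
α₁ = 1/(1 + 0.030200 + 0.0030200) = 1/1.0332 = 0.9678; α₂ = α₁·K2/[H⁺] = 0.002923
α₁ + 2α₂ = 0.9737
DIC = CA / (α₁ + 2α₂) = 0.421 / 0.9737 = 0.432 mmol/L

DIC = 0.432 mmol/L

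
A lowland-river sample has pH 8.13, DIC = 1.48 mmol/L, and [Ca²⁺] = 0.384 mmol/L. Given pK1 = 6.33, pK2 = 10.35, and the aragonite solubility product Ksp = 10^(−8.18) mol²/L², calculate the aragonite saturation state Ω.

α₂ = 1 / (1 + [H⁺]/K2 + [H⁺]²/(K1K2)) = 1 / (1 + 10^+2.22 + 10^+0.42)
   = 1 / (1 + 165.96 + 2.6303) = 1/169.59 = 0.005897
[CO3²⁻] = α₂ × DIC = 0.005897 × 1.48 = 0.008727 mmol/L = 8.727 μmol/L
Ksp = 10^(−8.18) = 6.607×10^-9
Ω = [Ca²⁺][CO3²⁻]/Ksp = (0.384×10^-3)(8.727×10^-6) / 6.607×10^-9 = 0.507

Ω = 0.507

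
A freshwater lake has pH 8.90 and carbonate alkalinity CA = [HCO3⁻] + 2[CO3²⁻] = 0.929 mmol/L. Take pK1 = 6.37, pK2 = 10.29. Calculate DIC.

DIC = 0.897 mmol/L

CA = [HCO3⁻] + 2[CO3²⁻] = (α₁ + 2α₂)·DIC
At pH 8.90: [H⁺]/K1 = 10^-2.53 = 0.0029512, K2/[H⁺] = 10^-1.39 = 0.040738
α₁ = 1/(1 + 0.0029512 + 0.040738) = 1/1.0437 = 0.9581; α₂ = α₁·K2/[H⁺] = 0.03903
α₁ + 2α₂ = 1.0362
DIC = CA / (α₁ + 2α₂) = 0.929 / 1.0362 = 0.897 mmol/L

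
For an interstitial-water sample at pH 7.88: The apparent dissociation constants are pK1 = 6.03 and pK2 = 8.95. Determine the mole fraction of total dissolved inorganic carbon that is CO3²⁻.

α₂ = 0.0774

α₂ = 1 / (1 + [H⁺]/K2 + [H⁺]²/(K1K2)) = 1 / (1 + 10^+1.07 + 10^-0.78)
   = 1 / (1 + 11.749 + 0.16596) = 1/12.915 = 0.07743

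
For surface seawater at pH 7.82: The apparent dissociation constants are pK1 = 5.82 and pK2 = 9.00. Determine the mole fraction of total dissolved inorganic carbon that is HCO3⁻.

α₁ = 1 / (1 + [H⁺]/K1 + K2/[H⁺]) = 1 / (1 + 10^-2.00 + 10^-1.18)
   = 1 / (1 + 0.010000 + 0.066069) = 1/1.0761 = 0.9293

α₁ = 0.929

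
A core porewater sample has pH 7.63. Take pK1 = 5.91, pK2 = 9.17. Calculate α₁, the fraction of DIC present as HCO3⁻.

α₁ = 0.954

α₁ = 1 / (1 + [H⁺]/K1 + K2/[H⁺]) = 1 / (1 + 10^-1.72 + 10^-1.54)
   = 1 / (1 + 0.019055 + 0.028840) = 1/1.0479 = 0.9543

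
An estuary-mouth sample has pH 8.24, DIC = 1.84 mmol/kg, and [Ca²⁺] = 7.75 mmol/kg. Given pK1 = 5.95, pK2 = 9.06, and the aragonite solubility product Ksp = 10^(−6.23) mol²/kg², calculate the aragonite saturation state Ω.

α₂ = 1 / (1 + [H⁺]/K2 + [H⁺]²/(K1K2)) = 1 / (1 + 10^+0.82 + 10^-1.47)
   = 1 / (1 + 6.6069 + 0.033884) = 1/7.6408 = 0.1309
[CO3²⁻] = α₂ × DIC = 0.1309 × 1.84 = 0.2408 mmol/kg
Ksp = 10^(−6.23) = 5.888×10^-7
Ω = [Ca²⁺][CO3²⁻]/Ksp = (7.75×10^-3)(2.408×10^-4) / 5.888×10^-7 = 3.17

Ω = 3.17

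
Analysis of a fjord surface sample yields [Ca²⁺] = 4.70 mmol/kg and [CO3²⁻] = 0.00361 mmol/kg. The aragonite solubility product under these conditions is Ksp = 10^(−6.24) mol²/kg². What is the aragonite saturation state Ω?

Ω = 0.0295

Ksp = 10^(−6.24) = 5.754×10^-7
Ω = [Ca²⁺][CO3²⁻]/Ksp = (4.70×10^-3)(0.00361×10^-3) / 5.754×10^-7 = 0.0295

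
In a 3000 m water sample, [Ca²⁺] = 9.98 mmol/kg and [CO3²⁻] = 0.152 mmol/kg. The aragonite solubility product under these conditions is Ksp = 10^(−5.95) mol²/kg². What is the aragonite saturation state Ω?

Ksp = 10^(−5.95) = 1.122×10^-6
Ω = [Ca²⁺][CO3²⁻]/Ksp = (9.98×10^-3)(0.152×10^-3) / 1.122×10^-6 = 1.35

Ω = 1.35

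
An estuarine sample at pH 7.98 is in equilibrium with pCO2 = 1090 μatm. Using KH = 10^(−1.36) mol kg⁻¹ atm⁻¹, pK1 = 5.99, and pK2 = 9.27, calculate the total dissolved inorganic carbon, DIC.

DIC = 4.94 mmol/kg

[CO2*] = KH · pCO2 = 10^(−1.36) × 1090×10^-6 = 4.758×10^-5 mol/kg
α₀ = 1/(1 + K1/[H⁺] + K1K2/[H⁺]²) = 1/(1 + 10^+1.99 + 10^+0.70) = 0.009640
DIC = [CO2*]/α₀ = 4.758×10^-5 / 0.009640 = 4.94 mmol/kg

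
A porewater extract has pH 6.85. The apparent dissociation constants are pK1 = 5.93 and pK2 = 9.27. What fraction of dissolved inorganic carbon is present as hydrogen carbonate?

α₁ = 1 / (1 + [H⁺]/K1 + K2/[H⁺]) = 1 / (1 + 10^-0.92 + 10^-2.42)
   = 1 / (1 + 0.12023 + 0.0038019) = 1/1.1240 = 0.8897

α₁ = 0.890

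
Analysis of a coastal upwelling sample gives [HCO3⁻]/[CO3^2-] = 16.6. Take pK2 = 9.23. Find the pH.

pH = 8.01

From K2 = [H⁺][CO3^2-]/[HCO3⁻]:  pH = pK2 − log₁₀([HCO3⁻]/[CO3^2-])
log₁₀(16.6) = +1.220
pH = 9.23 − (+1.220) = 8.01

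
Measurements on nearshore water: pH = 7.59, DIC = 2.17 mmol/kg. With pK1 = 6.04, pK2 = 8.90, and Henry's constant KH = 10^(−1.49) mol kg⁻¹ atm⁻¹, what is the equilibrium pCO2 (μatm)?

α₀ = 1 / (1 + K1/[H⁺] + K1K2/[H⁺]²) = 1 / (1 + 10^+1.55 + 10^+0.24)
   = 1 / (1 + 35.481 + 1.7378) = 1/38.219 = 0.02616
[CO2*] = α₀ × DIC = 0.02616 × 2.17 = 0.05678 mmol/kg
pCO2 = [CO2*]/KH = 5.678×10^-5 / 3.236×10^-2 = 1750 μatm

pCO2 = 1750 μatm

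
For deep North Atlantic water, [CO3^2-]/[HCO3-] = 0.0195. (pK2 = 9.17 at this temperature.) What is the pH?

From K2 = [H⁺][CO3^2-]/[HCO3-]:  pH = pK2 + log₁₀([CO3^2-]/[HCO3-])
log₁₀(0.0195) = -1.710
pH = 9.17 + (-1.710) = 7.46

pH = 7.46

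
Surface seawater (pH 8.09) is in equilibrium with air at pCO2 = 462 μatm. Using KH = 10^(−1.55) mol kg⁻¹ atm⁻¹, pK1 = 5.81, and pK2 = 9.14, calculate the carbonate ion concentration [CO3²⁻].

[CO3²⁻] = 0.221 mmol/kg

[CO2*] = KH · pCO2 = 10^(−1.55) × 462×10^-6 = 1.302×10^-5 mol/kg
α₀ = 1/(1 + K1/[H⁺] + K1K2/[H⁺]²) = 1/(1 + 10^+2.28 + 10^+1.23) = 0.004796
DIC = [CO2*]/α₀ = 1.302×10^-5 / 0.004796 = 2.715 mmol/kg
[CO3²⁻] = α₂·DIC; α₂ = 0.08144, so [CO3²⁻] = 0.08144 × 2.715 = 0.221 mmol/kg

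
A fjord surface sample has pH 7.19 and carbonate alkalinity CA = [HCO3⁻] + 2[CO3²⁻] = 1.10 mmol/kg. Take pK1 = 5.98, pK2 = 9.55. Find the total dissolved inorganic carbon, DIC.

DIC = 1.16 mmol/kg

CA = [HCO3⁻] + 2[CO3²⁻] = (α₁ + 2α₂)·DIC
At pH 7.19: [H⁺]/K1 = 10^-1.21 = 0.061660, K2/[H⁺] = 10^-2.36 = 0.0043652
α₁ = 1/(1 + 0.061660 + 0.0043652) = 1/1.0660 = 0.9381; α₂ = α₁·K2/[H⁺] = 0.004095
α₁ + 2α₂ = 0.9463
DIC = CA / (α₁ + 2α₂) = 1.10 / 0.9463 = 1.16 mmol/kg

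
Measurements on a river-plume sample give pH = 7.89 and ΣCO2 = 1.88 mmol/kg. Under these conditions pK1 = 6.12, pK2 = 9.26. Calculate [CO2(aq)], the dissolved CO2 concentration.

[CO2*] = 0.0301 mmol/kg

α₀ = 1 / (1 + K1/[H⁺] + K1K2/[H⁺]²) = 1 / (1 + 10^+1.77 + 10^+0.40)
   = 1 / (1 + 58.884 + 2.5119) = 1/62.396 = 0.01603
[CO2*] = α₀ × DIC = 0.01603 × 1.88 = 0.0301 mmol/kg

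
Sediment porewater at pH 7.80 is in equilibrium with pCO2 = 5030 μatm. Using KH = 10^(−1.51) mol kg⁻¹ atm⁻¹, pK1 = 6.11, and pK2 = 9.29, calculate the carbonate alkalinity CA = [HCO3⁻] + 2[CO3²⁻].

CA = 8.11 mmol/kg

[CO2*] = KH · pCO2 = 10^(−1.51) × 5030×10^-6 = 1.554×10^-4 mol/kg
α₀ = 1/(1 + K1/[H⁺] + K1K2/[H⁺]²) = 1/(1 + 10^+1.69 + 10^+0.20) = 0.01939
DIC = [CO2*]/α₀ = 1.554×10^-4 / 0.01939 = 8.015 mmol/kg
CA = (α₁ + 2α₂)·DIC = (0.9499 + 2×0.03074) × 8.015 = 8.11 mmol/kg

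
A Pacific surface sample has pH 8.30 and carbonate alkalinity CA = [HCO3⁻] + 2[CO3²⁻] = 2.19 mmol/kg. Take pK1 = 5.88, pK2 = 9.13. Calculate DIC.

CA = [HCO3⁻] + 2[CO3²⁻] = (α₁ + 2α₂)·DIC
At pH 8.30: [H⁺]/K1 = 10^-2.42 = 0.0038019, K2/[H⁺] = 10^-0.83 = 0.14791
α₁ = 1/(1 + 0.0038019 + 0.14791) = 1/1.1517 = 0.8683; α₂ = α₁·K2/[H⁺] = 0.1284
α₁ + 2α₂ = 1.1251
DIC = CA / (α₁ + 2α₂) = 2.19 / 1.1251 = 1.95 mmol/kg

DIC = 1.95 mmol/kg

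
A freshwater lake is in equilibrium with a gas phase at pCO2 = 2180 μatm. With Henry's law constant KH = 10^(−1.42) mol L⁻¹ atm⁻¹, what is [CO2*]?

KH = 10^(−1.42) = 3.802×10^-2 mol L⁻¹ atm⁻¹
[CO2*] = KH · pCO2 = 3.802×10^-2 × 2180×10^-6 atm = 8.29×10^-5 mol/L

[CO2*] = 82.9 μmol/L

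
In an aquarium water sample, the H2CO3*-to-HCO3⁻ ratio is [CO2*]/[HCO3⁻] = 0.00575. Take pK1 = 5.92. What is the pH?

pH = 8.16

From K1 = [H⁺][HCO3⁻]/[CO2*]:  pH = pK1 − log₁₀([CO2*]/[HCO3⁻])
log₁₀(0.00575) = -2.240
pH = 5.92 − (-2.240) = 8.16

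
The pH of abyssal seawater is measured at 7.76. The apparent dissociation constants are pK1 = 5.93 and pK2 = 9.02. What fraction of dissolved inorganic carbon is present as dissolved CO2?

α₀ = 1 / (1 + K1/[H⁺] + K1K2/[H⁺]²) = 1 / (1 + 10^+1.83 + 10^+0.57)
   = 1 / (1 + 67.608 + 3.7154) = 1/72.324 = 0.01383

α₀ = 0.0138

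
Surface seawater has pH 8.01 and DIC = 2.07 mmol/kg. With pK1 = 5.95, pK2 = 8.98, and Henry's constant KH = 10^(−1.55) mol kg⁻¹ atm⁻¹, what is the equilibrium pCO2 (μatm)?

α₀ = 1 / (1 + K1/[H⁺] + K1K2/[H⁺]²) = 1 / (1 + 10^+2.06 + 10^+1.09)
   = 1 / (1 + 114.82 + 12.303) = 1/128.12 = 0.007805
[CO2*] = α₀ × DIC = 0.007805 × 2.07 = 0.01616 mmol/kg = 16.16 μmol/kg
pCO2 = [CO2*]/KH = 1.616×10^-5 / 2.818×10^-2 = 573 μatm

pCO2 = 573 μatm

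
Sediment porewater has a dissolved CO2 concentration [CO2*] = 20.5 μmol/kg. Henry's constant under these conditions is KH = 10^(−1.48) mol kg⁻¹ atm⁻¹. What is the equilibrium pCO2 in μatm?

pCO2 = 619 μatm

KH = 10^(−1.48) = 3.311×10^-2 mol kg⁻¹ atm⁻¹
pCO2 = [CO2*]/KH = 20.5×10^-6 / 3.311×10^-2 = 6.19×10^-4 atm = 619 μatm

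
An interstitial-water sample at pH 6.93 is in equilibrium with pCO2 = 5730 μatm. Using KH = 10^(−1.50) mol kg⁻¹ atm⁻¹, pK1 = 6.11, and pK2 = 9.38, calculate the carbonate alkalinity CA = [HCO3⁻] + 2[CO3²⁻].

CA = 1.21 mmol/kg

[CO2*] = KH · pCO2 = 10^(−1.50) × 5730×10^-6 = 1.812×10^-4 mol/kg
α₀ = 1/(1 + K1/[H⁺] + K1K2/[H⁺]²) = 1/(1 + 10^+0.82 + 10^-1.63) = 0.1311
DIC = [CO2*]/α₀ = 1.812×10^-4 / 0.1311 = 1.383 mmol/kg
CA = (α₁ + 2α₂)·DIC = (0.8659 + 2×0.003072) × 1.383 = 1.21 mmol/kg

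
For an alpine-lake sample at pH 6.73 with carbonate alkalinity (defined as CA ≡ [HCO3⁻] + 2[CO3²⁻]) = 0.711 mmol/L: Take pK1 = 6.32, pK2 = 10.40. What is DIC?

CA = [HCO3⁻] + 2[CO3²⁻] = (α₁ + 2α₂)·DIC
At pH 6.73: [H⁺]/K1 = 10^-0.41 = 0.38905, K2/[H⁺] = 10^-3.67 = 0.00021380
α₁ = 1/(1 + 0.38905 + 0.00021380) = 1/1.3893 = 0.7198; α₂ = α₁·K2/[H⁺] = 0.0001539
α₁ + 2α₂ = 0.7201
DIC = CA / (α₁ + 2α₂) = 0.711 / 0.7201 = 0.987 mmol/L

DIC = 0.987 mmol/L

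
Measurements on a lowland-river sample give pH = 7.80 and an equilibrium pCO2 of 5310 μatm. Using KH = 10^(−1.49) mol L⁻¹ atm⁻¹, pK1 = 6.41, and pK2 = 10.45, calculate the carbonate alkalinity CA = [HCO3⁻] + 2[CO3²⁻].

CA = 4.24 mmol/L

[CO2*] = KH · pCO2 = 10^(−1.49) × 5310×10^-6 = 1.718×10^-4 mol/L
α₀ = 1/(1 + K1/[H⁺] + K1K2/[H⁺]²) = 1/(1 + 10^+1.39 + 10^-1.26) = 0.03906
DIC = [CO2*]/α₀ = 1.718×10^-4 / 0.03906 = 4.399 mmol/L
CA = (α₁ + 2α₂)·DIC = (0.9588 + 2×0.002146) × 4.399 = 4.24 mmol/L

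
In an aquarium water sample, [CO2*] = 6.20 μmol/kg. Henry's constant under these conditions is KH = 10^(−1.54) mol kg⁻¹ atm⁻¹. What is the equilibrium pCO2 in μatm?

pCO2 = 215 μatm

KH = 10^(−1.54) = 2.884×10^-2 mol kg⁻¹ atm⁻¹
pCO2 = [CO2*]/KH = 6.20×10^-6 / 2.884×10^-2 = 2.15×10^-4 atm = 215 μatm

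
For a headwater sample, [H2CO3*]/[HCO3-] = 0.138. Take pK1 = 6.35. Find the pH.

From K1 = [H⁺][HCO3-]/[H2CO3*]:  pH = pK1 − log₁₀([H2CO3*]/[HCO3-])
log₁₀(0.138) = -0.860
pH = 6.35 − (-0.860) = 7.21

pH = 7.21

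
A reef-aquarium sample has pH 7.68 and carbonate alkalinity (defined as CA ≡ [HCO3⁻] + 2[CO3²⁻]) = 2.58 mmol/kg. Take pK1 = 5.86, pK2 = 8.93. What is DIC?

DIC = 2.48 mmol/kg

CA = [HCO3⁻] + 2[CO3²⁻] = (α₁ + 2α₂)·DIC
At pH 7.68: [H⁺]/K1 = 10^-1.82 = 0.015136, K2/[H⁺] = 10^-1.25 = 0.056234
α₁ = 1/(1 + 0.015136 + 0.056234) = 1/1.0714 = 0.9334; α₂ = α₁·K2/[H⁺] = 0.05249
α₁ + 2α₂ = 1.0384
DIC = CA / (α₁ + 2α₂) = 2.58 / 1.0384 = 2.48 mmol/kg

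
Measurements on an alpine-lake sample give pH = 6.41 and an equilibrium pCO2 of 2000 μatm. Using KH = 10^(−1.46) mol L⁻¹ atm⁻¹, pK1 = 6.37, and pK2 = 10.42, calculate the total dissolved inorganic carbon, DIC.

DIC = 0.145 mmol/L

[CO2*] = KH · pCO2 = 10^(−1.46) × 2000×10^-6 = 6.935×10^-5 mol/L
α₀ = 1/(1 + K1/[H⁺] + K1K2/[H⁺]²) = 1/(1 + 10^+0.04 + 10^-3.97) = 0.4770
DIC = [CO2*]/α₀ = 6.935×10^-5 / 0.4770 = 0.145 mmol/L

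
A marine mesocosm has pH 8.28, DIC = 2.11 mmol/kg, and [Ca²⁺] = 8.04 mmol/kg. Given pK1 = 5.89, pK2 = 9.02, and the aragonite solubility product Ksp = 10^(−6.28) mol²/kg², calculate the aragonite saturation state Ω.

α₂ = 1 / (1 + [H⁺]/K2 + [H⁺]²/(K1K2)) = 1 / (1 + 10^+0.74 + 10^-1.65)
   = 1 / (1 + 5.4954 + 0.022387) = 1/6.5178 = 0.1534
[CO3²⁻] = α₂ × DIC = 0.1534 × 2.11 = 0.3237 mmol/kg
Ksp = 10^(−6.28) = 5.248×10^-7
Ω = [Ca²⁺][CO3²⁻]/Ksp = (8.04×10^-3)(3.237×10^-4) / 5.248×10^-7 = 4.96

Ω = 4.96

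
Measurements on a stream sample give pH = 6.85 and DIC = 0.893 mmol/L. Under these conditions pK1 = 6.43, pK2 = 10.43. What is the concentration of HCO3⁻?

[HCO3⁻] = 0.647 mmol/L

α₁ = 1 / (1 + [H⁺]/K1 + K2/[H⁺]) = 1 / (1 + 10^-0.42 + 10^-3.58)
   = 1 / (1 + 0.38019 + 0.00026303) = 1/1.3805 = 0.7244
[HCO3⁻] = α₁ × DIC = 0.7244 × 0.893 = 0.647 mmol/L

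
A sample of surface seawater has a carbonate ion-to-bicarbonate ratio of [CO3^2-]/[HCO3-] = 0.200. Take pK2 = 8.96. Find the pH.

pH = 8.26

From K2 = [H⁺][CO3^2-]/[HCO3-]:  pH = pK2 + log₁₀([CO3^2-]/[HCO3-])
log₁₀(0.200) = -0.699
pH = 8.96 + (-0.699) = 8.26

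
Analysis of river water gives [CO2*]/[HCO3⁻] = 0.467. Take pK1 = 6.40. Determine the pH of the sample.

pH = 6.73

From K1 = [H⁺][HCO3⁻]/[CO2*]:  pH = pK1 − log₁₀([CO2*]/[HCO3⁻])
log₁₀(0.467) = -0.331
pH = 6.40 − (-0.331) = 6.73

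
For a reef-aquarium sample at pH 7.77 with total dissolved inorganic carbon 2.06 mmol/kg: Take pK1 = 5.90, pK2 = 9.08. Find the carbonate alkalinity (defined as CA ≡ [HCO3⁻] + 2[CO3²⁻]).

CA = 2.13 mmol/kg

CA = [HCO3⁻] + 2[CO3²⁻] = (α₁ + 2α₂)·DIC
At pH 7.77: [H⁺]/K1 = 10^-1.87 = 0.013490, K2/[H⁺] = 10^-1.31 = 0.048978
α₁ = 1/(1 + 0.013490 + 0.048978) = 1/1.0625 = 0.9412; α₂ = α₁·K2/[H⁺] = 0.04610
α₁ + 2α₂ = 1.0334
CA = 1.0334 × 2.06 = 2.13 mmol/kg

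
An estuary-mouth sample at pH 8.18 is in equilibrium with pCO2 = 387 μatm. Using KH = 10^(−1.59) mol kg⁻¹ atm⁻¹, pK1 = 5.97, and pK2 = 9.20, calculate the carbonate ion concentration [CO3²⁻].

[CO3²⁻] = 0.154 mmol/kg

[CO2*] = KH · pCO2 = 10^(−1.59) × 387×10^-6 = 9.947×10^-6 mol/kg
α₀ = 1/(1 + K1/[H⁺] + K1K2/[H⁺]²) = 1/(1 + 10^+2.21 + 10^+1.19) = 0.005597
DIC = [CO2*]/α₀ = 9.947×10^-6 / 0.005597 = 1.777 mmol/kg
[CO3²⁻] = α₂·DIC; α₂ = 0.08669, so [CO3²⁻] = 0.08669 × 1.777 = 0.154 mmol/kg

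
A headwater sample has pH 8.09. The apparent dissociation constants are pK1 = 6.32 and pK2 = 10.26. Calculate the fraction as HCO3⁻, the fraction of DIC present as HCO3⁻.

α₁ = 1 / (1 + [H⁺]/K1 + K2/[H⁺]) = 1 / (1 + 10^-1.77 + 10^-2.17)
   = 1 / (1 + 0.016982 + 0.0067608) = 1/1.0237 = 0.9768

α₁ = 0.977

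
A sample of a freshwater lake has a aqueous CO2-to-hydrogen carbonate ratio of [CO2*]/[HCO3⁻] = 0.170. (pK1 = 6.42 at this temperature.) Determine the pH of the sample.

From K1 = [H⁺][HCO3⁻]/[CO2*]:  pH = pK1 − log₁₀([CO2*]/[HCO3⁻])
log₁₀(0.170) = -0.770
pH = 6.42 − (-0.770) = 7.19

pH = 7.19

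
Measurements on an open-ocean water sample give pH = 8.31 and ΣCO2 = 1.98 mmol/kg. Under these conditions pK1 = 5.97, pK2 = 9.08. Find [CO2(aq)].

[CO2*] = 7.71 μmol/kg

α₀ = 1 / (1 + K1/[H⁺] + K1K2/[H⁺]²) = 1 / (1 + 10^+2.34 + 10^+1.57)
   = 1 / (1 + 218.78 + 37.154) = 1/256.93 = 0.003892
[CO2*] = α₀ × DIC = 0.003892 × 1.98 = 0.00771 mmol/kg = 7.71 μmol/kg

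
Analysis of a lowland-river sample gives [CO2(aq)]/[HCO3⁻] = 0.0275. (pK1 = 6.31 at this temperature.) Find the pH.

pH = 7.87

From K1 = [H⁺][HCO3⁻]/[CO2(aq)]:  pH = pK1 − log₁₀([CO2(aq)]/[HCO3⁻])
log₁₀(0.0275) = -1.561
pH = 6.31 − (-1.561) = 7.87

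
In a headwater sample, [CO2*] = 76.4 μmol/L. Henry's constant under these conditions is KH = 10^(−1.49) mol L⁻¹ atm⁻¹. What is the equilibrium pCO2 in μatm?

pCO2 = 2360 μatm

KH = 10^(−1.49) = 3.236×10^-2 mol L⁻¹ atm⁻¹
pCO2 = [CO2*]/KH = 76.4×10^-6 / 3.236×10^-2 = 2.36×10^-3 atm = 2360 μatm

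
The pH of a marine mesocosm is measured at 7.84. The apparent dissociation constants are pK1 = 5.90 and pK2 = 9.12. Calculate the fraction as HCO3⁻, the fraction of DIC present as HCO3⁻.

α₁ = 1 / (1 + [H⁺]/K1 + K2/[H⁺]) = 1 / (1 + 10^-1.94 + 10^-1.28)
   = 1 / (1 + 0.011482 + 0.052481) = 1/1.0640 = 0.9399

α₁ = 0.940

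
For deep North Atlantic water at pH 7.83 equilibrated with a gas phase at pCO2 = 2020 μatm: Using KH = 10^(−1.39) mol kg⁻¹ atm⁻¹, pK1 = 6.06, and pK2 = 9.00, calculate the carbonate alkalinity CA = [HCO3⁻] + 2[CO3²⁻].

[CO2*] = KH · pCO2 = 10^(−1.39) × 2020×10^-6 = 8.229×10^-5 mol/kg
α₀ = 1/(1 + K1/[H⁺] + K1K2/[H⁺]²) = 1/(1 + 10^+1.77 + 10^+0.60) = 0.01566
DIC = [CO2*]/α₀ = 8.229×10^-5 / 0.01566 = 5.256 mmol/kg
CA = (α₁ + 2α₂)·DIC = (0.9220 + 2×0.06234) × 5.256 = 5.50 mmol/kg

CA = 5.50 mmol/kg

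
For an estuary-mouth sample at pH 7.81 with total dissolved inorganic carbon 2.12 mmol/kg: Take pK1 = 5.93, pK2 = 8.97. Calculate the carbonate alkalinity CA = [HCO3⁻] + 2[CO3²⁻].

CA = 2.23 mmol/kg

CA = [HCO3⁻] + 2[CO3²⁻] = (α₁ + 2α₂)·DIC
At pH 7.81: [H⁺]/K1 = 10^-1.88 = 0.013183, K2/[H⁺] = 10^-1.16 = 0.069183
α₁ = 1/(1 + 0.013183 + 0.069183) = 1/1.0824 = 0.9239; α₂ = α₁·K2/[H⁺] = 0.06392
α₁ + 2α₂ = 1.0517
CA = 1.0517 × 2.12 = 2.23 mmol/kg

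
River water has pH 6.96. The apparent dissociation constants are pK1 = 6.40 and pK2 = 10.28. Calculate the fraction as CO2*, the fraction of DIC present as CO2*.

α₀ = 1 / (1 + K1/[H⁺] + K1K2/[H⁺]²) = 1 / (1 + 10^+0.56 + 10^-2.76)
   = 1 / (1 + 3.6308 + 0.0017378) = 1/4.6325 = 0.2159

α₀ = 0.216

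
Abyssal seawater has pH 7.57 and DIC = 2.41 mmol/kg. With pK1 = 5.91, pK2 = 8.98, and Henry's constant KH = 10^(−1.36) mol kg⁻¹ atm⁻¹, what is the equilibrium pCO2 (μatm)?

pCO2 = 1140 μatm

α₀ = 1 / (1 + K1/[H⁺] + K1K2/[H⁺]²) = 1 / (1 + 10^+1.66 + 10^+0.25)
   = 1 / (1 + 45.709 + 1.7783) = 1/48.487 = 0.02062
[CO2*] = α₀ × DIC = 0.02062 × 2.41 = 0.04970 mmol/kg
pCO2 = [CO2*]/KH = 4.970×10^-5 / 4.365×10^-2 = 1140 μatm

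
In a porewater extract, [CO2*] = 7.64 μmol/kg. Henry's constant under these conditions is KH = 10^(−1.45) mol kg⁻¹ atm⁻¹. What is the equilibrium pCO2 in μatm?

pCO2 = 215 μatm

KH = 10^(−1.45) = 3.548×10^-2 mol kg⁻¹ atm⁻¹
pCO2 = [CO2*]/KH = 7.64×10^-6 / 3.548×10^-2 = 2.15×10^-4 atm = 215 μatm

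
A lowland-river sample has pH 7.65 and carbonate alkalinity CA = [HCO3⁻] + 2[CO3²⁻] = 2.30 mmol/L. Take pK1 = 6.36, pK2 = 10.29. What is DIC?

CA = [HCO3⁻] + 2[CO3²⁻] = (α₁ + 2α₂)·DIC
At pH 7.65: [H⁺]/K1 = 10^-1.29 = 0.051286, K2/[H⁺] = 10^-2.64 = 0.0022909
α₁ = 1/(1 + 0.051286 + 0.0022909) = 1/1.0536 = 0.9491; α₂ = α₁·K2/[H⁺] = 0.002174
α₁ + 2α₂ = 0.9535
DIC = CA / (α₁ + 2α₂) = 2.30 / 0.9535 = 2.41 mmol/L

DIC = 2.41 mmol/L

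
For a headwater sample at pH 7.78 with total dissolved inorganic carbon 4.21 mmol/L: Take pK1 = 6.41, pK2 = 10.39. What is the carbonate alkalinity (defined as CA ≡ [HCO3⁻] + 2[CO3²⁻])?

CA = [HCO3⁻] + 2[CO3²⁻] = (α₁ + 2α₂)·DIC
At pH 7.78: [H⁺]/K1 = 10^-1.37 = 0.042658, K2/[H⁺] = 10^-2.61 = 0.0024547
α₁ = 1/(1 + 0.042658 + 0.0024547) = 1/1.0451 = 0.9568; α₂ = α₁·K2/[H⁺] = 0.002349
α₁ + 2α₂ = 0.9615
CA = 0.9615 × 4.21 = 4.05 mmol/L

CA = 4.05 mmol/L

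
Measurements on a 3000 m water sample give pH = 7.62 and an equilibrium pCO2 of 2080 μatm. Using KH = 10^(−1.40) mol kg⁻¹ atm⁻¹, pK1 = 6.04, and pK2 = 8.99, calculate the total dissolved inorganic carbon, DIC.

[CO2*] = KH · pCO2 = 10^(−1.40) × 2080×10^-6 = 8.281×10^-5 mol/kg
α₀ = 1/(1 + K1/[H⁺] + K1K2/[H⁺]²) = 1/(1 + 10^+1.58 + 10^+0.21) = 0.02461
DIC = [CO2*]/α₀ = 8.281×10^-5 / 0.02461 = 3.37 mmol/kg

DIC = 3.37 mmol/kg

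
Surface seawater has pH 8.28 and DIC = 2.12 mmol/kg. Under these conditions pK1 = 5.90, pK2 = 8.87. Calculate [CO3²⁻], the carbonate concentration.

[CO3²⁻] = 0.432 mmol/kg

α₂ = 1 / (1 + [H⁺]/K2 + [H⁺]²/(K1K2)) = 1 / (1 + 10^+0.59 + 10^-1.79)
   = 1 / (1 + 3.8905 + 0.016218) = 1/4.9067 = 0.2038
[CO3²⁻] = α₂ × DIC = 0.2038 × 2.12 = 0.432 mmol/kg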